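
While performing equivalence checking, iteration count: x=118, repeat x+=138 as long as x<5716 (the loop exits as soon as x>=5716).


Step 1: x goes from 118 toward 5716 by 138; the body runs while x<5716, so iterations = ceil((bound-start)/step)
Step 2: Distance=5598
Step 3: ceil(5598/138)=41

41


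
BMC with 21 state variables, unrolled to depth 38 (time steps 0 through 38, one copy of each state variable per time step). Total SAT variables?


BMC unrolls to depth k, creating one copy of each state var for steps 0..k.
Step count = 38 + 1 = 39 (steps 0 through 38)
Vars per step = 21
Total = 21 * 39 = 819

819


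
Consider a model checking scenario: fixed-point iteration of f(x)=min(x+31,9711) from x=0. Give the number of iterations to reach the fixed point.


Step 1: x=0, cap=9711, increment=31
Step 2: x grows by 31 each step until capped at 9711; fixed point is x=9711
Step 3: iterations = ceil(9711/31) = 314

314


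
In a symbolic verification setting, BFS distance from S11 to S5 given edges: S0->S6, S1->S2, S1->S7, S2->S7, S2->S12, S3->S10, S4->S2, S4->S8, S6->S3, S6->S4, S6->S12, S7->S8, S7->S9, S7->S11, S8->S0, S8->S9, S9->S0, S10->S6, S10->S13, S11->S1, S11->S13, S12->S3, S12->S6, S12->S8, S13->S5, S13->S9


BFS layer-by-layer from S11:
  dist 0: {S11}
  dist 1: {S1, S13}
  dist 2: {S2, S5, S7, S9}
  -> S5 reached at distance 2
Shortest path length = 2

2


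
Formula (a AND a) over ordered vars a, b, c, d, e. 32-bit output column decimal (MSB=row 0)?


Formula: (a AND a) over a, b, c, d, e (32 rows)
Evaluate each row (bits = a,b,c,d,e, MSB first):
  row 0 [00000]: (0 AND 0) -> 0
  row 1 [00001]: (0 AND 0) -> 0
  row 2 [00010]: (0 AND 0) -> 0
  row 3 [00011]: (0 AND 0) -> 0
  row 4 [00100]: (0 AND 0) -> 0
  row 5 [00101]: (0 AND 0) -> 0
  row 6 [00110]: (0 AND 0) -> 0
  row 7 [00111]: (0 AND 0) -> 0
  row 8 [01000]: (0 AND 0) -> 0
  row 9 [01001]: (0 AND 0) -> 0
  row 10 [01010]: (0 AND 0) -> 0
  row 11 [01011]: (0 AND 0) -> 0
  row 12 [01100]: (0 AND 0) -> 0
  row 13 [01101]: (0 AND 0) -> 0
  row 14 [01110]: (0 AND 0) -> 0
  row 15 [01111]: (0 AND 0) -> 0
  row 16 [10000]: (1 AND 1) -> 1
  row 17 [10001]: (1 AND 1) -> 1
  row 18 [10010]: (1 AND 1) -> 1
  row 19 [10011]: (1 AND 1) -> 1
  row 20 [10100]: (1 AND 1) -> 1
  row 21 [10101]: (1 AND 1) -> 1
  row 22 [10110]: (1 AND 1) -> 1
  row 23 [10111]: (1 AND 1) -> 1
  row 24 [11000]: (1 AND 1) -> 1
  row 25 [11001]: (1 AND 1) -> 1
  row 26 [11010]: (1 AND 1) -> 1
  row 27 [11011]: (1 AND 1) -> 1
  row 28 [11100]: (1 AND 1) -> 1
  row 29 [11101]: (1 AND 1) -> 1
  row 30 [11110]: (1 AND 1) -> 1
  row 31 [11111]: (1 AND 1) -> 1
Full result column, 4 rows per line (a,b,c fixed per line; d,e runs 00..11 left to right):
  rows 0-3 [a,b,c=000]: 0000  = hex 0
  rows 4-7 [a,b,c=001]: 0000  = hex 0
  rows 8-11 [a,b,c=010]: 0000  = hex 0
  rows 12-15 [a,b,c=011]: 0000  = hex 0
  rows 16-19 [a,b,c=100]: 1111  = hex F
  rows 20-23 [a,b,c=101]: 1111  = hex F
  rows 24-27 [a,b,c=110]: 1111  = hex F
  rows 28-31 [a,b,c=111]: 1111  = hex F
Output column (row 0 .. row 31) = 00000000000000001111111111111111
Output column grouped in 4s = 0000 0000 0000 0000 1111 1111 1111 1111 = 0x0000FFFF
Convert to decimal digit by digit (value = value*16 + digit):
  0 -> 0
  0*16 + 0 = 0
  0*16 + 0 = 0
  0*16 + 0 = 0
  0*16 + 15 (F) = 15
  15*16 + 15 (F) = 255
  255*16 + 15 (F) = 4095
  4095*16 + 15 (F) = 65535
Decimal = 65535

65535


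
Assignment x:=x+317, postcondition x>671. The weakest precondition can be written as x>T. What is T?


Formula: wp(x:=E, P) = P[E/x] (substitute E for x in postcondition)
Step 1: Postcondition: x>671
Step 2: Substitute x+317 for x: x+317>671
Step 3: Solve for x: x > 671-317 = 354

354


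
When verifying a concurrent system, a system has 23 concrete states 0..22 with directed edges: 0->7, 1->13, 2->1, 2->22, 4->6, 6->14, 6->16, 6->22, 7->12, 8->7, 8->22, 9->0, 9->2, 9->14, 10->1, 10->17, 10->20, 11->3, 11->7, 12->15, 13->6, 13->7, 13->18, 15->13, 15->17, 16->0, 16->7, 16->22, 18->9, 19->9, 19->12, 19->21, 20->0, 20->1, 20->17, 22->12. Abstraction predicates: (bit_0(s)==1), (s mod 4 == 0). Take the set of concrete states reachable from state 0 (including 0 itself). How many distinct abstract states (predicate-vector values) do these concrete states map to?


BFS from 0:
Concrete reachable: {0, 1, 2, 6, 7, 9, 12, 13, 14, 15, 16, 17, 18, 22}
Abstract via predicates (bit_0(s)==1), (s mod 4 == 0):
  (0,0) <- {2, 6, 14, 18, 22}
  (0,1) <- {0, 12, 16}
  (1,0) <- {1, 7, 9, 13, 15, 17}
Distinct abstract states = 3

3


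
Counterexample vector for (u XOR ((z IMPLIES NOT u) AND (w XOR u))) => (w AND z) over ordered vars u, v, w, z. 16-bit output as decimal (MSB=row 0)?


F1 = (u XOR ((z IMPLIES NOT u) AND (w XOR u)))
F2 = (w AND z)
Counterexample to F1=>F2 is where F1=1 and F2=0.
Evaluate each row (bits = u,v,w,z, MSB first):
  row 0 [0000]: F1=0 F2=0 -> F1&~F2 -> 0
  row 1 [0001]: F1=0 F2=0 -> F1&~F2 -> 0
  row 2 [0010]: F1=1 F2=0 -> F1&~F2 -> 1
  row 3 [0011]: F1=1 F2=1 -> F1&~F2 -> 0
  row 4 [0100]: F1=0 F2=0 -> F1&~F2 -> 0
  row 5 [0101]: F1=0 F2=0 -> F1&~F2 -> 0
  row 6 [0110]: F1=1 F2=0 -> F1&~F2 -> 1
  row 7 [0111]: F1=1 F2=1 -> F1&~F2 -> 0
  row 8 [1000]: F1=0 F2=0 -> F1&~F2 -> 0
  row 9 [1001]: F1=1 F2=0 -> F1&~F2 -> 1
  row 10 [1010]: F1=1 F2=0 -> F1&~F2 -> 1
  row 11 [1011]: F1=1 F2=1 -> F1&~F2 -> 0
  row 12 [1100]: F1=0 F2=0 -> F1&~F2 -> 0
  row 13 [1101]: F1=1 F2=0 -> F1&~F2 -> 1
  row 14 [1110]: F1=1 F2=0 -> F1&~F2 -> 1
  row 15 [1111]: F1=1 F2=1 -> F1&~F2 -> 0
Full result column, 4 rows per line (u,v fixed per line; w,z runs 00..11 left to right):
  rows 0-3 [u,v=00]: 0010  = hex 2
  rows 4-7 [u,v=01]: 0010  = hex 2
  rows 8-11 [u,v=10]: 0110  = hex 6
  rows 12-15 [u,v=11]: 0110  = hex 6
Counterexample vector (row 0 .. row 15) = 0010001001100110
Output column grouped in 4s = 0010 0010 0110 0110 = 0x2266
Convert to decimal digit by digit (value = value*16 + digit):
  2 -> 2
  2*16 + 2 = 34
  34*16 + 6 = 550
  550*16 + 6 = 8806
Decimal = 8806

8806


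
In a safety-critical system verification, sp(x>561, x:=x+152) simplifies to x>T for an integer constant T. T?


Formula: sp(P, x:=E) = exists old_x. (x = E[old_x/x]) AND P[old_x/x] (old_x is the value of x before the assignment; eliminate old_x by solving x = E[old_x/x] for old_x)
Step 1: Precondition P: x>561, i.e. old_x > 561
Step 2: Assignment gives x = old_x + 152, so old_x = x - 152
Step 3: Substitute into P: x - 152 > 561
Step 4: Simplify: x > 561+152 = 713

713


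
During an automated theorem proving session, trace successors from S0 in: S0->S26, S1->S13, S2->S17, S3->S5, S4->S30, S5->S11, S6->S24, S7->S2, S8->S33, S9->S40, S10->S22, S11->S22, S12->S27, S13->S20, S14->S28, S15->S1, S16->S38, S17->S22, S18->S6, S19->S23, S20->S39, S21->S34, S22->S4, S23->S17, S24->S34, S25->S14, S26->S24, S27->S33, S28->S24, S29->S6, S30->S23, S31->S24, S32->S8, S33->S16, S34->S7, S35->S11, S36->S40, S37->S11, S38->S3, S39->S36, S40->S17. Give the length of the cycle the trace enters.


Trace from S0 until a state repeats:
  S0 -> S26 -> S24 -> S34 -> S7 -> S2 -> S17 -> S22 -> S4 -> S30 -> S23 -> S17
S17 first seen at step 6, revisited at step 11.
Cycle length = 11 - 6 = 5

5


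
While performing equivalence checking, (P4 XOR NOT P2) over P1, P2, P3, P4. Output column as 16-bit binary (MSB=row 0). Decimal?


Formula: (P4 XOR NOT P2) over P1, P2, P3, P4 (16 rows)
Evaluate each row (bits = P1,P2,P3,P4, MSB first):
  row 0 [0000]: (0 XOR NOT 0) -> 1
  row 1 [0001]: (1 XOR NOT 0) -> 0
  row 2 [0010]: (0 XOR NOT 0) -> 1
  row 3 [0011]: (1 XOR NOT 0) -> 0
  row 4 [0100]: (0 XOR NOT 1) -> 0
  row 5 [0101]: (1 XOR NOT 1) -> 1
  row 6 [0110]: (0 XOR NOT 1) -> 0
  row 7 [0111]: (1 XOR NOT 1) -> 1
  row 8 [1000]: (0 XOR NOT 0) -> 1
  row 9 [1001]: (1 XOR NOT 0) -> 0
  row 10 [1010]: (0 XOR NOT 0) -> 1
  row 11 [1011]: (1 XOR NOT 0) -> 0
  row 12 [1100]: (0 XOR NOT 1) -> 0
  row 13 [1101]: (1 XOR NOT 1) -> 1
  row 14 [1110]: (0 XOR NOT 1) -> 0
  row 15 [1111]: (1 XOR NOT 1) -> 1
Full result column, 4 rows per line (P1,P2 fixed per line; P3,P4 runs 00..11 left to right):
  rows 0-3 [P1,P2=00]: 1010  = hex A
  rows 4-7 [P1,P2=01]: 0101  = hex 5
  rows 8-11 [P1,P2=10]: 1010  = hex A
  rows 12-15 [P1,P2=11]: 0101  = hex 5
Output column (row 0 .. row 15) = 1010010110100101
Output column grouped in 4s = 1010 0101 1010 0101 = 0xA5A5
Convert to decimal digit by digit (value = value*16 + digit):
  A -> 10
  10*16 + 5 = 165
  165*16 + 10 (A) = 2650
  2650*16 + 5 = 42405
Decimal = 42405

42405


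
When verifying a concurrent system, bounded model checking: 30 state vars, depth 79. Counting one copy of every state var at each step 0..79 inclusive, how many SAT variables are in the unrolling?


BMC unrolls to depth k, creating one copy of each state var for steps 0..k.
Step count = 79 + 1 = 80 (steps 0 through 79)
Vars per step = 30
Total = 30 * 80 = 2400

2400


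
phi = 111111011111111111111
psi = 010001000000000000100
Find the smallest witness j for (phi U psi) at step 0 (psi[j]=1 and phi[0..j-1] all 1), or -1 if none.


(phi U psi) at 0: need smallest j with psi[j]=1 and phi[i]=1 for all i in [0,j).
Scan from step 0:
  step 0: phi=1, psi=0 -> continue
  step 1: psi=1 and phi held for [0,1) -> witness found
Witness step = 1

1


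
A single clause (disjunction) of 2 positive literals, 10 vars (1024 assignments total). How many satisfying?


Step 1: Total=2^10=1024
Step 2: Unsat when all 2 false: 2^8=256
Step 3: Sat=1024-256=768

768


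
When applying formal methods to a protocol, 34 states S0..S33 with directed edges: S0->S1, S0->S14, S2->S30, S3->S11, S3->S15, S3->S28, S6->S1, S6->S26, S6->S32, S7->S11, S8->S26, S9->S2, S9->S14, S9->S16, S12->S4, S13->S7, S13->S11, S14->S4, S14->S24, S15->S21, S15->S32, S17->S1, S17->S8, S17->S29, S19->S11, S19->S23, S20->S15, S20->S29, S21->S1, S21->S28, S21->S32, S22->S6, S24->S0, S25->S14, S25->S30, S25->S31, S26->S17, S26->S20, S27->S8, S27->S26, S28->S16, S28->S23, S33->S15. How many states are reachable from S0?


BFS from S0:
  layer 0: {S0}
  layer 1: {S1, S14}
  layer 2: {S4, S24}
Reachable set: {S0, S1, S4, S14, S24}
Count = 5

5


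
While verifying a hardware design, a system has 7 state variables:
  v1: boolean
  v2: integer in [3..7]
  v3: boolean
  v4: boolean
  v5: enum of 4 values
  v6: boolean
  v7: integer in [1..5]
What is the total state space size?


State space = product of domain sizes of all variables.
Domain sizes:
  v1 (boolean): 2
  v2 (integer in [3..7]): 5
  v3 (boolean): 2
  v4 (boolean): 2
  v5 (enum of 4 values): 4
  v6 (boolean): 2
  v7 (integer in [1..5]): 5
Product = 2 * 5 * 2 * 2 * 4 * 2 * 5 = 1600

1600


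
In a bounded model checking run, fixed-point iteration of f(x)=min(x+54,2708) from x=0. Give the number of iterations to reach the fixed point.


Step 1: x=0, cap=2708, increment=54
Step 2: x grows by 54 each step until capped at 2708; fixed point is x=2708
Step 3: iterations = ceil(2708/54) = 51

51


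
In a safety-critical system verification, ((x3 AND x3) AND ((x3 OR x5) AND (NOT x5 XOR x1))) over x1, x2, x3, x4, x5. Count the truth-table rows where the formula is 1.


Formula: ((x3 AND x3) AND ((x3 OR x5) AND (NOT x5 XOR x1))) over 5 vars (32 rows)
Evaluate each row (x1, x2, x3, x4, x5 as bits, MSB first):
  row 0 [00000]: ((0 AND 0) AND ((0 OR 0) AND (NOT 0 XOR 0))) -> 0
  row 1 [00001]: ((0 AND 0) AND ((0 OR 1) AND (NOT 1 XOR 0))) -> 0
  row 2 [00010]: ((0 AND 0) AND ((0 OR 0) AND (NOT 0 XOR 0))) -> 0
  row 3 [00011]: ((0 AND 0) AND ((0 OR 1) AND (NOT 1 XOR 0))) -> 0
  row 4 [00100]: ((1 AND 1) AND ((1 OR 0) AND (NOT 0 XOR 0))) -> 1
  row 5 [00101]: ((1 AND 1) AND ((1 OR 1) AND (NOT 1 XOR 0))) -> 0
  row 6 [00110]: ((1 AND 1) AND ((1 OR 0) AND (NOT 0 XOR 0))) -> 1
  row 7 [00111]: ((1 AND 1) AND ((1 OR 1) AND (NOT 1 XOR 0))) -> 0
  row 8 [01000]: ((0 AND 0) AND ((0 OR 0) AND (NOT 0 XOR 0))) -> 0
  row 9 [01001]: ((0 AND 0) AND ((0 OR 1) AND (NOT 1 XOR 0))) -> 0
  row 10 [01010]: ((0 AND 0) AND ((0 OR 0) AND (NOT 0 XOR 0))) -> 0
  row 11 [01011]: ((0 AND 0) AND ((0 OR 1) AND (NOT 1 XOR 0))) -> 0
  row 12 [01100]: ((1 AND 1) AND ((1 OR 0) AND (NOT 0 XOR 0))) -> 1
  row 13 [01101]: ((1 AND 1) AND ((1 OR 1) AND (NOT 1 XOR 0))) -> 0
  row 14 [01110]: ((1 AND 1) AND ((1 OR 0) AND (NOT 0 XOR 0))) -> 1
  row 15 [01111]: ((1 AND 1) AND ((1 OR 1) AND (NOT 1 XOR 0))) -> 0
  row 16 [10000]: ((0 AND 0) AND ((0 OR 0) AND (NOT 0 XOR 1))) -> 0
  row 17 [10001]: ((0 AND 0) AND ((0 OR 1) AND (NOT 1 XOR 1))) -> 0
  row 18 [10010]: ((0 AND 0) AND ((0 OR 0) AND (NOT 0 XOR 1))) -> 0
  row 19 [10011]: ((0 AND 0) AND ((0 OR 1) AND (NOT 1 XOR 1))) -> 0
  row 20 [10100]: ((1 AND 1) AND ((1 OR 0) AND (NOT 0 XOR 1))) -> 0
  row 21 [10101]: ((1 AND 1) AND ((1 OR 1) AND (NOT 1 XOR 1))) -> 1
  row 22 [10110]: ((1 AND 1) AND ((1 OR 0) AND (NOT 0 XOR 1))) -> 0
  row 23 [10111]: ((1 AND 1) AND ((1 OR 1) AND (NOT 1 XOR 1))) -> 1
  row 24 [11000]: ((0 AND 0) AND ((0 OR 0) AND (NOT 0 XOR 1))) -> 0
  row 25 [11001]: ((0 AND 0) AND ((0 OR 1) AND (NOT 1 XOR 1))) -> 0
  row 26 [11010]: ((0 AND 0) AND ((0 OR 0) AND (NOT 0 XOR 1))) -> 0
  row 27 [11011]: ((0 AND 0) AND ((0 OR 1) AND (NOT 1 XOR 1))) -> 0
  row 28 [11100]: ((1 AND 1) AND ((1 OR 0) AND (NOT 0 XOR 1))) -> 0
  row 29 [11101]: ((1 AND 1) AND ((1 OR 1) AND (NOT 1 XOR 1))) -> 1
  row 30 [11110]: ((1 AND 1) AND ((1 OR 0) AND (NOT 0 XOR 1))) -> 0
  row 31 [11111]: ((1 AND 1) AND ((1 OR 1) AND (NOT 1 XOR 1))) -> 1
Full result column, 8 rows per line (x1,x2 fixed per line; x3,x4,x5 runs 000..111 left to right):
  rows 0-7 [x1,x2=00]: 00001010  (ones: 2)
  rows 8-15 [x1,x2=01]: 00001010  (ones: 2)
  rows 16-23 [x1,x2=10]: 00000101  (ones: 2)
  rows 24-31 [x1,x2=11]: 00000101  (ones: 2)
Count of 1-rows = 2+2+2+2 = 8

8


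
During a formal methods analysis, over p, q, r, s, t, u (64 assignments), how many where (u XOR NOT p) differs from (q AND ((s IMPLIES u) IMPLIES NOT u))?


F1 = (u XOR NOT p)
F2 = (q AND ((s IMPLIES u) IMPLIES NOT u))
Evaluate both on each of 64 rows (bits = p,q,r,s,t,u):
  row 0 [000000]: F1=1 F2=0 (differ) -> 1
  row 1 [000001]: F1=0 F2=0 -> 0
  row 2 [000010]: F1=1 F2=0 (differ) -> 1
  row 3 [000011]: F1=0 F2=0 -> 0
  row 4 [000100]: F1=1 F2=0 (differ) -> 1
  (every remaining row is evaluated the same way; all 64 results are listed next)
Full result column, 8 rows per line (p,q,r fixed per line; s,t,u runs 000..111 left to right):
  rows 0-7 [p,q,r=000]: 10101010  (ones: 4)
  rows 8-15 [p,q,r=001]: 10101010  (ones: 4)
  rows 16-23 [p,q,r=010]: 00000000  (ones: 0)
  rows 24-31 [p,q,r=011]: 00000000  (ones: 0)
  rows 32-39 [p,q,r=100]: 01010101  (ones: 4)
  rows 40-47 [p,q,r=101]: 01010101  (ones: 4)
  rows 48-55 [p,q,r=110]: 11111111  (ones: 8)
  rows 56-63 [p,q,r=111]: 11111111  (ones: 8)
Disagreements = 4+4+0+0+4+4+8+8 = 32

32


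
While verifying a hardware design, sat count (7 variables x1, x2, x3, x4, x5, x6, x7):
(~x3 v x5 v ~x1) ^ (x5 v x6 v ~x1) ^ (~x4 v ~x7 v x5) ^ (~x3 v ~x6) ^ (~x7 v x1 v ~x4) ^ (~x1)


CNF with 6 clauses over 7 vars (128 assignments).
An assignment satisfies CNF iff every clause has >=1 true literal.
Check each row (bits = x1,x2,x3,x4,x5,x6,x7; clause T/F shown):
  row 0 [0000000]: clauses=TTTTTT -> 1
  row 1 [0000001]: clauses=TTTTTT -> 1
  row 2 [0000010]: clauses=TTTTTT -> 1
  row 3 [0000011]: clauses=TTTTTT -> 1
  row 4 [0000100]: clauses=TTTTTT -> 1
  (every remaining row is evaluated the same way; all 128 results are listed next)
Full result column, 8 rows per line (x1,x2,x3,x4 fixed per line; x5,x6,x7 runs 000..111 left to right):
  rows 0-7 [x1,x2,x3,x4=0000]: 11111111  (ones: 8)
  rows 8-15 [x1,x2,x3,x4=0001]: 10101010  (ones: 4)
  rows 16-23 [x1,x2,x3,x4=0010]: 11001100  (ones: 4)
  rows 24-31 [x1,x2,x3,x4=0011]: 10001000  (ones: 2)
  rows 32-39 [x1,x2,x3,x4=0100]: 11111111  (ones: 8)
  rows 40-47 [x1,x2,x3,x4=0101]: 10101010  (ones: 4)
  rows 48-55 [x1,x2,x3,x4=0110]: 11001100  (ones: 4)
  rows 56-63 [x1,x2,x3,x4=0111]: 10001000  (ones: 2)
  rows 64-71 [x1,x2,x3,x4=1000]: 00000000  (ones: 0)
  rows 72-79 [x1,x2,x3,x4=1001]: 00000000  (ones: 0)
  rows 80-87 [x1,x2,x3,x4=1010]: 00000000  (ones: 0)
  rows 88-95 [x1,x2,x3,x4=1011]: 00000000  (ones: 0)
  rows 96-103 [x1,x2,x3,x4=1100]: 00000000  (ones: 0)
  rows 104-111 [x1,x2,x3,x4=1101]: 00000000  (ones: 0)
  rows 112-119 [x1,x2,x3,x4=1110]: 00000000  (ones: 0)
  rows 120-127 [x1,x2,x3,x4=1111]: 00000000  (ones: 0)
Satisfying assignments = 8+4+4+2+8+4+4+2+0+0+0+0+0+0+0+0 = 36

36


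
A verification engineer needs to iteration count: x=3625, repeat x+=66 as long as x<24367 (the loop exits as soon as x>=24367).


Step 1: x goes from 3625 toward 24367 by 66; the body runs while x<24367, so iterations = ceil((bound-start)/step)
Step 2: Distance=20742
Step 3: ceil(20742/66)=315

315


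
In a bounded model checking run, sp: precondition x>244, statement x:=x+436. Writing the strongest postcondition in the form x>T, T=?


Formula: sp(P, x:=E) = exists old_x. (x = E[old_x/x]) AND P[old_x/x] (old_x is the value of x before the assignment; eliminate old_x by solving x = E[old_x/x] for old_x)
Step 1: Precondition P: x>244, i.e. old_x > 244
Step 2: Assignment gives x = old_x + 436, so old_x = x - 436
Step 3: Substitute into P: x - 436 > 244
Step 4: Simplify: x > 244+436 = 680

680


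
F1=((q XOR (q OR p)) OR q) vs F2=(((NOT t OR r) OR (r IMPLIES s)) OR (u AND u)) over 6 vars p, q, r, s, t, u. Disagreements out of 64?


F1 = ((q XOR (q OR p)) OR q)
F2 = (((NOT t OR r) OR (r IMPLIES s)) OR (u AND u))
Evaluate both on each of 64 rows (bits = p,q,r,s,t,u):
  row 0 [000000]: F1=0 F2=1 (differ) -> 1
  row 1 [000001]: F1=0 F2=1 (differ) -> 1
  row 2 [000010]: F1=0 F2=1 (differ) -> 1
  row 3 [000011]: F1=0 F2=1 (differ) -> 1
  row 4 [000100]: F1=0 F2=1 (differ) -> 1
  (every remaining row is evaluated the same way; all 64 results are listed next)
Full result column, 8 rows per line (p,q,r fixed per line; s,t,u runs 000..111 left to right):
  rows 0-7 [p,q,r=000]: 11111111  (ones: 8)
  rows 8-15 [p,q,r=001]: 11111111  (ones: 8)
  rows 16-23 [p,q,r=010]: 00000000  (ones: 0)
  rows 24-31 [p,q,r=011]: 00000000  (ones: 0)
  rows 32-39 [p,q,r=100]: 00000000  (ones: 0)
  rows 40-47 [p,q,r=101]: 00000000  (ones: 0)
  rows 48-55 [p,q,r=110]: 00000000  (ones: 0)
  rows 56-63 [p,q,r=111]: 00000000  (ones: 0)
Disagreements = 8+8+0+0+0+0+0+0 = 16

16


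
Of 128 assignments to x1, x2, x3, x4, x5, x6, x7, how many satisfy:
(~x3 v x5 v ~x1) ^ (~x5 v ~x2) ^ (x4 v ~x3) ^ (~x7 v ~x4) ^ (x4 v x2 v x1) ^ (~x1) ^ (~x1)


CNF with 7 clauses over 7 vars (128 assignments).
An assignment satisfies CNF iff every clause has >=1 true literal.
Check each row (bits = x1,x2,x3,x4,x5,x6,x7; clause T/F shown):
  row 0 [0000000]: clauses=TTTTFTT -> 0
  row 1 [0000001]: clauses=TTTTFTT -> 0
  row 2 [0000010]: clauses=TTTTFTT -> 0
  row 3 [0000011]: clauses=TTTTFTT -> 0
  row 4 [0000100]: clauses=TTTTFTT -> 0
  (every remaining row is evaluated the same way; all 128 results are listed next)
Full result column, 8 rows per line (x1,x2,x3,x4 fixed per line; x5,x6,x7 runs 000..111 left to right):
  rows 0-7 [x1,x2,x3,x4=0000]: 00000000  (ones: 0)
  rows 8-15 [x1,x2,x3,x4=0001]: 10101010  (ones: 4)
  rows 16-23 [x1,x2,x3,x4=0010]: 00000000  (ones: 0)
  rows 24-31 [x1,x2,x3,x4=0011]: 10101010  (ones: 4)
  rows 32-39 [x1,x2,x3,x4=0100]: 11110000  (ones: 4)
  rows 40-47 [x1,x2,x3,x4=0101]: 10100000  (ones: 2)
  rows 48-55 [x1,x2,x3,x4=0110]: 00000000  (ones: 0)
  rows 56-63 [x1,x2,x3,x4=0111]: 10100000  (ones: 2)
  rows 64-71 [x1,x2,x3,x4=1000]: 00000000  (ones: 0)
  rows 72-79 [x1,x2,x3,x4=1001]: 00000000  (ones: 0)
  rows 80-87 [x1,x2,x3,x4=1010]: 00000000  (ones: 0)
  rows 88-95 [x1,x2,x3,x4=1011]: 00000000  (ones: 0)
  rows 96-103 [x1,x2,x3,x4=1100]: 00000000  (ones: 0)
  rows 104-111 [x1,x2,x3,x4=1101]: 00000000  (ones: 0)
  rows 112-119 [x1,x2,x3,x4=1110]: 00000000  (ones: 0)
  rows 120-127 [x1,x2,x3,x4=1111]: 00000000  (ones: 0)
Satisfying assignments = 0+4+0+4+4+2+0+2+0+0+0+0+0+0+0+0 = 16

16


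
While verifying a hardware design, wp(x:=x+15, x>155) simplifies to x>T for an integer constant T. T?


Formula: wp(x:=E, P) = P[E/x] (substitute E for x in postcondition)
Step 1: Postcondition: x>155
Step 2: Substitute x+15 for x: x+15>155
Step 3: Solve for x: x > 155-15 = 140

140


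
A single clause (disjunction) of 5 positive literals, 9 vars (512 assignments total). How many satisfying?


Step 1: Total=2^9=512
Step 2: Unsat when all 5 false: 2^4=16
Step 3: Sat=512-16=496

496


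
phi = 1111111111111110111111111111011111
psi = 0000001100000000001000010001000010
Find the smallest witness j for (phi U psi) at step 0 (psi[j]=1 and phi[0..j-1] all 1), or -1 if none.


(phi U psi) at 0: need smallest j with psi[j]=1 and phi[i]=1 for all i in [0,j).
Scan from step 0:
  step 0: phi=1, psi=0 -> continue
  step 1: phi=1, psi=0 -> continue
  step 2: phi=1, psi=0 -> continue
  step 3: phi=1, psi=0 -> continue
  step 6: psi=1 and phi held for [0,6) -> witness found
Witness step = 6

6


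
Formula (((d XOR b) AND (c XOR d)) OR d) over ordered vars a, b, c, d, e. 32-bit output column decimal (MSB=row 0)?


Formula: (((d XOR b) AND (c XOR d)) OR d) over a, b, c, d, e (32 rows)
Evaluate each row (bits = a,b,c,d,e, MSB first):
  row 0 [00000]: (((0 XOR 0) AND (0 XOR 0)) OR 0) -> 0
  row 1 [00001]: (((0 XOR 0) AND (0 XOR 0)) OR 0) -> 0
  row 2 [00010]: (((1 XOR 0) AND (0 XOR 1)) OR 1) -> 1
  row 3 [00011]: (((1 XOR 0) AND (0 XOR 1)) OR 1) -> 1
  row 4 [00100]: (((0 XOR 0) AND (1 XOR 0)) OR 0) -> 0
  row 5 [00101]: (((0 XOR 0) AND (1 XOR 0)) OR 0) -> 0
  row 6 [00110]: (((1 XOR 0) AND (1 XOR 1)) OR 1) -> 1
  row 7 [00111]: (((1 XOR 0) AND (1 XOR 1)) OR 1) -> 1
  row 8 [01000]: (((0 XOR 1) AND (0 XOR 0)) OR 0) -> 0
  row 9 [01001]: (((0 XOR 1) AND (0 XOR 0)) OR 0) -> 0
  row 10 [01010]: (((1 XOR 1) AND (0 XOR 1)) OR 1) -> 1
  row 11 [01011]: (((1 XOR 1) AND (0 XOR 1)) OR 1) -> 1
  row 12 [01100]: (((0 XOR 1) AND (1 XOR 0)) OR 0) -> 1
  row 13 [01101]: (((0 XOR 1) AND (1 XOR 0)) OR 0) -> 1
  row 14 [01110]: (((1 XOR 1) AND (1 XOR 1)) OR 1) -> 1
  row 15 [01111]: (((1 XOR 1) AND (1 XOR 1)) OR 1) -> 1
  row 16 [10000]: (((0 XOR 0) AND (0 XOR 0)) OR 0) -> 0
  row 17 [10001]: (((0 XOR 0) AND (0 XOR 0)) OR 0) -> 0
  row 18 [10010]: (((1 XOR 0) AND (0 XOR 1)) OR 1) -> 1
  row 19 [10011]: (((1 XOR 0) AND (0 XOR 1)) OR 1) -> 1
  row 20 [10100]: (((0 XOR 0) AND (1 XOR 0)) OR 0) -> 0
  row 21 [10101]: (((0 XOR 0) AND (1 XOR 0)) OR 0) -> 0
  row 22 [10110]: (((1 XOR 0) AND (1 XOR 1)) OR 1) -> 1
  row 23 [10111]: (((1 XOR 0) AND (1 XOR 1)) OR 1) -> 1
  row 24 [11000]: (((0 XOR 1) AND (0 XOR 0)) OR 0) -> 0
  row 25 [11001]: (((0 XOR 1) AND (0 XOR 0)) OR 0) -> 0
  row 26 [11010]: (((1 XOR 1) AND (0 XOR 1)) OR 1) -> 1
  row 27 [11011]: (((1 XOR 1) AND (0 XOR 1)) OR 1) -> 1
  row 28 [11100]: (((0 XOR 1) AND (1 XOR 0)) OR 0) -> 1
  row 29 [11101]: (((0 XOR 1) AND (1 XOR 0)) OR 0) -> 1
  row 30 [11110]: (((1 XOR 1) AND (1 XOR 1)) OR 1) -> 1
  row 31 [11111]: (((1 XOR 1) AND (1 XOR 1)) OR 1) -> 1
Full result column, 4 rows per line (a,b,c fixed per line; d,e runs 00..11 left to right):
  rows 0-3 [a,b,c=000]: 0011  = hex 3
  rows 4-7 [a,b,c=001]: 0011  = hex 3
  rows 8-11 [a,b,c=010]: 0011  = hex 3
  rows 12-15 [a,b,c=011]: 1111  = hex F
  rows 16-19 [a,b,c=100]: 0011  = hex 3
  rows 20-23 [a,b,c=101]: 0011  = hex 3
  rows 24-27 [a,b,c=110]: 0011  = hex 3
  rows 28-31 [a,b,c=111]: 1111  = hex F
Output column (row 0 .. row 31) = 00110011001111110011001100111111
Output column grouped in 4s = 0011 0011 0011 1111 0011 0011 0011 1111 = 0x333F333F
Convert to decimal digit by digit (value = value*16 + digit):
  3 -> 3
  3*16 + 3 = 51
  51*16 + 3 = 819
  819*16 + 15 (F) = 13119
  13119*16 + 3 = 209907
  209907*16 + 3 = 3358515
  3358515*16 + 3 = 53736243
  53736243*16 + 15 (F) = 859779903
Decimal = 859779903

859779903


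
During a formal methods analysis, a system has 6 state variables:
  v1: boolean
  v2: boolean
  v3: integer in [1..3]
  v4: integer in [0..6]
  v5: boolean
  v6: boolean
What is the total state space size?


State space = product of domain sizes of all variables.
Domain sizes:
  v1 (boolean): 2
  v2 (boolean): 2
  v3 (integer in [1..3]): 3
  v4 (integer in [0..6]): 7
  v5 (boolean): 2
  v6 (boolean): 2
Product = 2 * 2 * 3 * 7 * 2 * 2 = 336

336


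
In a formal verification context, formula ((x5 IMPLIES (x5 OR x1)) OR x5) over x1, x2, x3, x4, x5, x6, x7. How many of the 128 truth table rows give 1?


Formula: ((x5 IMPLIES (x5 OR x1)) OR x5) over 7 vars (128 rows)
Evaluate each row (x1, x2, x3, x4, x5, x6, x7 as bits, MSB first):
  row 0 [0000000]: ((0 IMPLIES (0 OR 0)) OR 0) -> 1
  row 1 [0000001]: ((0 IMPLIES (0 OR 0)) OR 0) -> 1
  row 2 [0000010]: ((0 IMPLIES (0 OR 0)) OR 0) -> 1
  row 3 [0000011]: ((0 IMPLIES (0 OR 0)) OR 0) -> 1
  row 4 [0000100]: ((1 IMPLIES (1 OR 0)) OR 1) -> 1
  (every remaining row is evaluated the same way; all 128 results are listed next)
Full result column, 8 rows per line (x1,x2,x3,x4 fixed per line; x5,x6,x7 runs 000..111 left to right):
  rows 0-7 [x1,x2,x3,x4=0000]: 11111111  (ones: 8)
  rows 8-15 [x1,x2,x3,x4=0001]: 11111111  (ones: 8)
  rows 16-23 [x1,x2,x3,x4=0010]: 11111111  (ones: 8)
  rows 24-31 [x1,x2,x3,x4=0011]: 11111111  (ones: 8)
  rows 32-39 [x1,x2,x3,x4=0100]: 11111111  (ones: 8)
  rows 40-47 [x1,x2,x3,x4=0101]: 11111111  (ones: 8)
  rows 48-55 [x1,x2,x3,x4=0110]: 11111111  (ones: 8)
  rows 56-63 [x1,x2,x3,x4=0111]: 11111111  (ones: 8)
  rows 64-71 [x1,x2,x3,x4=1000]: 11111111  (ones: 8)
  rows 72-79 [x1,x2,x3,x4=1001]: 11111111  (ones: 8)
  rows 80-87 [x1,x2,x3,x4=1010]: 11111111  (ones: 8)
  rows 88-95 [x1,x2,x3,x4=1011]: 11111111  (ones: 8)
  rows 96-103 [x1,x2,x3,x4=1100]: 11111111  (ones: 8)
  rows 104-111 [x1,x2,x3,x4=1101]: 11111111  (ones: 8)
  rows 112-119 [x1,x2,x3,x4=1110]: 11111111  (ones: 8)
  rows 120-127 [x1,x2,x3,x4=1111]: 11111111  (ones: 8)
Count of 1-rows = 8+8+8+8+8+8+8+8+8+8+8+8+8+8+8+8 = 128

128


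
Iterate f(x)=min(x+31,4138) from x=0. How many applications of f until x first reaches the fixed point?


Step 1: x=0, cap=4138, increment=31
Step 2: x grows by 31 each step until capped at 4138; fixed point is x=4138
Step 3: iterations = ceil(4138/31) = 134

134


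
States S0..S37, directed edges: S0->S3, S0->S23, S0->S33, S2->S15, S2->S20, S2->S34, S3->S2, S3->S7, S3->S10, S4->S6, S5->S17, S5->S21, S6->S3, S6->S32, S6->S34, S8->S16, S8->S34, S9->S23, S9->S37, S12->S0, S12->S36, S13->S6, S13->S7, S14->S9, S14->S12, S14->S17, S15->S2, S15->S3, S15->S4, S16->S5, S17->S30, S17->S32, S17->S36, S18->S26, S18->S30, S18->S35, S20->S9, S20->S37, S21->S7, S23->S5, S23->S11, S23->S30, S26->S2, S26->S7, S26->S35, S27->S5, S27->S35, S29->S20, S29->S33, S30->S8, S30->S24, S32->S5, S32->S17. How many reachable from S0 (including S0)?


BFS from S0:
  layer 0: {S0}
  layer 1: {S3, S23, S33}
  layer 2: {S2, S5, S7, S10, S11, S30}
  layer 3: {S8, S15, S17, S20, S21, S24, S34}
  layer 4: {S4, S9, S16, S32, S36, S37}
  layer 5: {S6}
Reachable set: {S0, S2, S3, S4, S5, S6, S7, S8, S9, S10, S11, S15, S16, S17, S20, S21, S23, S24, S30, S32, S33, S34, S36, S37}
Count = 24

24


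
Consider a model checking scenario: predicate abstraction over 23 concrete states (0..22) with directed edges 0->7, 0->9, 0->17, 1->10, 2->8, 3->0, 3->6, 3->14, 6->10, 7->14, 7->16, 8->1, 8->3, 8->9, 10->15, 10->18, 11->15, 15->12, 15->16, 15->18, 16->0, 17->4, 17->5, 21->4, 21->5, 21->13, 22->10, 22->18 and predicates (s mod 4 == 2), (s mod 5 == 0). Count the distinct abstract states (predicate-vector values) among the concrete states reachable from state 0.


BFS from 0:
Concrete reachable: {0, 4, 5, 7, 9, 14, 16, 17}
Abstract via predicates (s mod 4 == 2), (s mod 5 == 0):
  (0,0) <- {4, 7, 9, 16, 17}
  (0,1) <- {0, 5}
  (1,0) <- {14}
Distinct abstract states = 3

3


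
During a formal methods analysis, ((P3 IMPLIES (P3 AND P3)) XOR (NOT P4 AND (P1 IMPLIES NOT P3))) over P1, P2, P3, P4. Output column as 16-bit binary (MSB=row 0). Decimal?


Formula: ((P3 IMPLIES (P3 AND P3)) XOR (NOT P4 AND (P1 IMPLIES NOT P3))) over P1, P2, P3, P4 (16 rows)
Evaluate each row (bits = P1,P2,P3,P4, MSB first):
  row 0 [0000]: ((0 IMPLIES (0 AND 0)) XOR (NOT 0 AND (0 IMPLIES NOT 0))) -> 0
  row 1 [0001]: ((0 IMPLIES (0 AND 0)) XOR (NOT 1 AND (0 IMPLIES NOT 0))) -> 1
  row 2 [0010]: ((1 IMPLIES (1 AND 1)) XOR (NOT 0 AND (0 IMPLIES NOT 1))) -> 0
  row 3 [0011]: ((1 IMPLIES (1 AND 1)) XOR (NOT 1 AND (0 IMPLIES NOT 1))) -> 1
  row 4 [0100]: ((0 IMPLIES (0 AND 0)) XOR (NOT 0 AND (0 IMPLIES NOT 0))) -> 0
  row 5 [0101]: ((0 IMPLIES (0 AND 0)) XOR (NOT 1 AND (0 IMPLIES NOT 0))) -> 1
  row 6 [0110]: ((1 IMPLIES (1 AND 1)) XOR (NOT 0 AND (0 IMPLIES NOT 1))) -> 0
  row 7 [0111]: ((1 IMPLIES (1 AND 1)) XOR (NOT 1 AND (0 IMPLIES NOT 1))) -> 1
  row 8 [1000]: ((0 IMPLIES (0 AND 0)) XOR (NOT 0 AND (1 IMPLIES NOT 0))) -> 0
  row 9 [1001]: ((0 IMPLIES (0 AND 0)) XOR (NOT 1 AND (1 IMPLIES NOT 0))) -> 1
  row 10 [1010]: ((1 IMPLIES (1 AND 1)) XOR (NOT 0 AND (1 IMPLIES NOT 1))) -> 1
  row 11 [1011]: ((1 IMPLIES (1 AND 1)) XOR (NOT 1 AND (1 IMPLIES NOT 1))) -> 1
  row 12 [1100]: ((0 IMPLIES (0 AND 0)) XOR (NOT 0 AND (1 IMPLIES NOT 0))) -> 0
  row 13 [1101]: ((0 IMPLIES (0 AND 0)) XOR (NOT 1 AND (1 IMPLIES NOT 0))) -> 1
  row 14 [1110]: ((1 IMPLIES (1 AND 1)) XOR (NOT 0 AND (1 IMPLIES NOT 1))) -> 1
  row 15 [1111]: ((1 IMPLIES (1 AND 1)) XOR (NOT 1 AND (1 IMPLIES NOT 1))) -> 1
Full result column, 4 rows per line (P1,P2 fixed per line; P3,P4 runs 00..11 left to right):
  rows 0-3 [P1,P2=00]: 0101  = hex 5
  rows 4-7 [P1,P2=01]: 0101  = hex 5
  rows 8-11 [P1,P2=10]: 0111  = hex 7
  rows 12-15 [P1,P2=11]: 0111  = hex 7
Output column (row 0 .. row 15) = 0101010101110111
Output column grouped in 4s = 0101 0101 0111 0111 = 0x5577
Convert to decimal digit by digit (value = value*16 + digit):
  5 -> 5
  5*16 + 5 = 85
  85*16 + 7 = 1367
  1367*16 + 7 = 21879
Decimal = 21879

21879


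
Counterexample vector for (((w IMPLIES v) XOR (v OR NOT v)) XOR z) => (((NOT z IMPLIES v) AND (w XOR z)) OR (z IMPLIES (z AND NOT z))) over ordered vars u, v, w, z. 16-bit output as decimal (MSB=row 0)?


F1 = (((w IMPLIES v) XOR (v OR NOT v)) XOR z)
F2 = (((NOT z IMPLIES v) AND (w XOR z)) OR (z IMPLIES (z AND NOT z)))
Counterexample to F1=>F2 is where F1=1 and F2=0.
Evaluate each row (bits = u,v,w,z, MSB first):
  row 0 [0000]: F1=0 F2=1 -> F1&~F2 -> 0
  row 1 [0001]: F1=1 F2=1 -> F1&~F2 -> 0
  row 2 [0010]: F1=1 F2=1 -> F1&~F2 -> 0
  row 3 [0011]: F1=0 F2=0 -> F1&~F2 -> 0
  row 4 [0100]: F1=0 F2=1 -> F1&~F2 -> 0
  row 5 [0101]: F1=1 F2=1 -> F1&~F2 -> 0
  row 6 [0110]: F1=0 F2=1 -> F1&~F2 -> 0
  row 7 [0111]: F1=1 F2=0 -> F1&~F2 -> 1
  row 8 [1000]: F1=0 F2=1 -> F1&~F2 -> 0
  row 9 [1001]: F1=1 F2=1 -> F1&~F2 -> 0
  row 10 [1010]: F1=1 F2=1 -> F1&~F2 -> 0
  row 11 [1011]: F1=0 F2=0 -> F1&~F2 -> 0
  row 12 [1100]: F1=0 F2=1 -> F1&~F2 -> 0
  row 13 [1101]: F1=1 F2=1 -> F1&~F2 -> 0
  row 14 [1110]: F1=0 F2=1 -> F1&~F2 -> 0
  row 15 [1111]: F1=1 F2=0 -> F1&~F2 -> 1
Full result column, 4 rows per line (u,v fixed per line; w,z runs 00..11 left to right):
  rows 0-3 [u,v=00]: 0000  = hex 0
  rows 4-7 [u,v=01]: 0001  = hex 1
  rows 8-11 [u,v=10]: 0000  = hex 0
  rows 12-15 [u,v=11]: 0001  = hex 1
Counterexample vector (row 0 .. row 15) = 0000000100000001
Output column grouped in 4s = 0000 0001 0000 0001 = 0x0101
Convert to decimal digit by digit (value = value*16 + digit):
  0 -> 0
  0*16 + 1 = 1
  1*16 + 0 = 16
  16*16 + 1 = 257
Decimal = 257

257


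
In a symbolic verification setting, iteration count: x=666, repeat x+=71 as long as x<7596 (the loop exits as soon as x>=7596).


Step 1: x goes from 666 toward 7596 by 71; the body runs while x<7596, so iterations = ceil((bound-start)/step)
Step 2: Distance=6930
Step 3: ceil(6930/71)=98

98


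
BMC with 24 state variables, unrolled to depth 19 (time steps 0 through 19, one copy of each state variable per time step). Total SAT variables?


BMC unrolls to depth k, creating one copy of each state var for steps 0..k.
Step count = 19 + 1 = 20 (steps 0 through 19)
Vars per step = 24
Total = 24 * 20 = 480

480


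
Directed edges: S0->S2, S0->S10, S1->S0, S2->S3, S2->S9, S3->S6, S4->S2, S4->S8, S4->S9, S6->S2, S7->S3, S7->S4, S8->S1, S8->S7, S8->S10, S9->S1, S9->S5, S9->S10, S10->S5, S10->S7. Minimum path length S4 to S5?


BFS layer-by-layer from S4:
  dist 0: {S4}
  dist 1: {S2, S8, S9}
  dist 2: {S1, S3, S5, S7, S10}
  -> S5 reached at distance 2
Shortest path length = 2

2


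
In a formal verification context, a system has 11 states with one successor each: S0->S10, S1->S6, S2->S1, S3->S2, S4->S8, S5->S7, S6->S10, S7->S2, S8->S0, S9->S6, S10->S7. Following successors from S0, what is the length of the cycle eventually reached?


Trace from S0 until a state repeats:
  S0 -> S10 -> S7 -> S2 -> S1 -> S6 -> S10
S10 first seen at step 1, revisited at step 6.
Cycle length = 6 - 1 = 5

5


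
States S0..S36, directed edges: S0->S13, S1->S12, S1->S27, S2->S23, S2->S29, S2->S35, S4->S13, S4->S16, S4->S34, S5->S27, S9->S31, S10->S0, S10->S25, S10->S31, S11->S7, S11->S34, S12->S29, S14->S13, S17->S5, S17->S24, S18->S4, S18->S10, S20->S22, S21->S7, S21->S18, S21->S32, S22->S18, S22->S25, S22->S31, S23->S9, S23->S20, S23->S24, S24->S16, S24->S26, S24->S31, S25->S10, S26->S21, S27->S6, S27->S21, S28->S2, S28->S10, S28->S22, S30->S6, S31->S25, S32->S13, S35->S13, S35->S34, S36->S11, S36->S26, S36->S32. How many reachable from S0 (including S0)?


BFS from S0:
  layer 0: {S0}
  layer 1: {S13}
Reachable set: {S0, S13}
Count = 2

2


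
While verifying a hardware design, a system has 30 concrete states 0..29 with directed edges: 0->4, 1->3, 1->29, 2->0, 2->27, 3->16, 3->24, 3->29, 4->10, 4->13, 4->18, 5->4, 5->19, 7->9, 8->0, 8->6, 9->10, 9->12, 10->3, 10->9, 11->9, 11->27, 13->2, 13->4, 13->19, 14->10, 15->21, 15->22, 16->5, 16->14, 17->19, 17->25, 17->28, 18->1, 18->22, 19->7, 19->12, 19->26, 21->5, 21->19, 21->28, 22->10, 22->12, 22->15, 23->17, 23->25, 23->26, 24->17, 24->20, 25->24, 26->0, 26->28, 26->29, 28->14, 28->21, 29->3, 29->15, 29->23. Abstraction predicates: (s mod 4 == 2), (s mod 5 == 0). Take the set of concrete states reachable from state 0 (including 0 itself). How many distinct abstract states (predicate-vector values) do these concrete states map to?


BFS from 0:
Concrete reachable: {0, 1, 2, 3, 4, 5, 7, 9, 10, 12, 13, 14, 15, 16, 17, 18, 19, 20, 21, 22, 23, 24, 25, 26, 27, 28, 29}
Abstract via predicates (s mod 4 == 2), (s mod 5 == 0):
  (0,0) <- {1, 3, 4, 7, 9, 12, 13, 16, 17, 19, 21, 23, 24, 27, 28, 29}
  (0,1) <- {0, 5, 15, 20, 25}
  (1,0) <- {2, 14, 18, 22, 26}
  (1,1) <- {10}
Distinct abstract states = 4

4


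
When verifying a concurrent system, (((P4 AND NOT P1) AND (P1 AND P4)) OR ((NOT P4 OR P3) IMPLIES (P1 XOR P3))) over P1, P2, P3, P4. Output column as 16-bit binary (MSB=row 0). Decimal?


Formula: (((P4 AND NOT P1) AND (P1 AND P4)) OR ((NOT P4 OR P3) IMPLIES (P1 XOR P3))) over P1, P2, P3, P4 (16 rows)
Evaluate each row (bits = P1,P2,P3,P4, MSB first):
  row 0 [0000]: (((0 AND NOT 0) AND (0 AND 0)) OR ((NOT 0 OR 0) IMPLIES (0 XOR 0))) -> 0
  row 1 [0001]: (((1 AND NOT 0) AND (0 AND 1)) OR ((NOT 1 OR 0) IMPLIES (0 XOR 0))) -> 1
  row 2 [0010]: (((0 AND NOT 0) AND (0 AND 0)) OR ((NOT 0 OR 1) IMPLIES (0 XOR 1))) -> 1
  row 3 [0011]: (((1 AND NOT 0) AND (0 AND 1)) OR ((NOT 1 OR 1) IMPLIES (0 XOR 1))) -> 1
  row 4 [0100]: (((0 AND NOT 0) AND (0 AND 0)) OR ((NOT 0 OR 0) IMPLIES (0 XOR 0))) -> 0
  row 5 [0101]: (((1 AND NOT 0) AND (0 AND 1)) OR ((NOT 1 OR 0) IMPLIES (0 XOR 0))) -> 1
  row 6 [0110]: (((0 AND NOT 0) AND (0 AND 0)) OR ((NOT 0 OR 1) IMPLIES (0 XOR 1))) -> 1
  row 7 [0111]: (((1 AND NOT 0) AND (0 AND 1)) OR ((NOT 1 OR 1) IMPLIES (0 XOR 1))) -> 1
  row 8 [1000]: (((0 AND NOT 1) AND (1 AND 0)) OR ((NOT 0 OR 0) IMPLIES (1 XOR 0))) -> 1
  row 9 [1001]: (((1 AND NOT 1) AND (1 AND 1)) OR ((NOT 1 OR 0) IMPLIES (1 XOR 0))) -> 1
  row 10 [1010]: (((0 AND NOT 1) AND (1 AND 0)) OR ((NOT 0 OR 1) IMPLIES (1 XOR 1))) -> 0
  row 11 [1011]: (((1 AND NOT 1) AND (1 AND 1)) OR ((NOT 1 OR 1) IMPLIES (1 XOR 1))) -> 0
  row 12 [1100]: (((0 AND NOT 1) AND (1 AND 0)) OR ((NOT 0 OR 0) IMPLIES (1 XOR 0))) -> 1
  row 13 [1101]: (((1 AND NOT 1) AND (1 AND 1)) OR ((NOT 1 OR 0) IMPLIES (1 XOR 0))) -> 1
  row 14 [1110]: (((0 AND NOT 1) AND (1 AND 0)) OR ((NOT 0 OR 1) IMPLIES (1 XOR 1))) -> 0
  row 15 [1111]: (((1 AND NOT 1) AND (1 AND 1)) OR ((NOT 1 OR 1) IMPLIES (1 XOR 1))) -> 0
Full result column, 4 rows per line (P1,P2 fixed per line; P3,P4 runs 00..11 left to right):
  rows 0-3 [P1,P2=00]: 0111  = hex 7
  rows 4-7 [P1,P2=01]: 0111  = hex 7
  rows 8-11 [P1,P2=10]: 1100  = hex C
  rows 12-15 [P1,P2=11]: 1100  = hex C
Output column (row 0 .. row 15) = 0111011111001100
Output column grouped in 4s = 0111 0111 1100 1100 = 0x77CC
Convert to decimal digit by digit (value = value*16 + digit):
  7 -> 7
  7*16 + 7 = 119
  119*16 + 12 (C) = 1916
  1916*16 + 12 (C) = 30668
Decimal = 30668

30668


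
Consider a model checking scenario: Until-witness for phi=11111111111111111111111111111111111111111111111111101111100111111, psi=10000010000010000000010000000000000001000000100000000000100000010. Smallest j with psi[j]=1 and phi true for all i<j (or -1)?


(phi U psi) at 0: need smallest j with psi[j]=1 and phi[i]=1 for all i in [0,j).
Scan from step 0:
  step 0: psi=1 and phi held for [0,0) -> witness found
Witness step = 0

0


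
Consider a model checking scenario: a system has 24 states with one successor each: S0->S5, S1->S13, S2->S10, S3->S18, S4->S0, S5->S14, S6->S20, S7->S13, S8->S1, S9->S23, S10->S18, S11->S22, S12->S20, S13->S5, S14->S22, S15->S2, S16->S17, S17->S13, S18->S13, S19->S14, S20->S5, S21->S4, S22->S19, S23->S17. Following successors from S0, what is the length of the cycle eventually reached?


Trace from S0 until a state repeats:
  S0 -> S5 -> S14 -> S22 -> S19 -> S14
S14 first seen at step 2, revisited at step 5.
Cycle length = 5 - 2 = 3

3


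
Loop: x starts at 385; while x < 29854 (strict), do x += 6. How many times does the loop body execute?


Step 1: x goes from 385 toward 29854 by 6; the body runs while x<29854, so iterations = ceil((bound-start)/step)
Step 2: Distance=29469
Step 3: ceil(29469/6)=4912

4912


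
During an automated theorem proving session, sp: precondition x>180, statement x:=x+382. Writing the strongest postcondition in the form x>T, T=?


Formula: sp(P, x:=E) = exists old_x. (x = E[old_x/x]) AND P[old_x/x] (old_x is the value of x before the assignment; eliminate old_x by solving x = E[old_x/x] for old_x)
Step 1: Precondition P: x>180, i.e. old_x > 180
Step 2: Assignment gives x = old_x + 382, so old_x = x - 382
Step 3: Substitute into P: x - 382 > 180
Step 4: Simplify: x > 180+382 = 562

562


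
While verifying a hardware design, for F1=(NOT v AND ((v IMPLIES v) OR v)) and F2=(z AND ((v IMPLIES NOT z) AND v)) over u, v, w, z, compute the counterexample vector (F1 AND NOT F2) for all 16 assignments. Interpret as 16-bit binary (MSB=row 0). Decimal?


F1 = (NOT v AND ((v IMPLIES v) OR v))
F2 = (z AND ((v IMPLIES NOT z) AND v))
Counterexample to F1=>F2 is where F1=1 and F2=0.
Evaluate each row (bits = u,v,w,z, MSB first):
  row 0 [0000]: F1=1 F2=0 -> F1&~F2 -> 1
  row 1 [0001]: F1=1 F2=0 -> F1&~F2 -> 1
  row 2 [0010]: F1=1 F2=0 -> F1&~F2 -> 1
  row 3 [0011]: F1=1 F2=0 -> F1&~F2 -> 1
  row 4 [0100]: F1=0 F2=0 -> F1&~F2 -> 0
  row 5 [0101]: F1=0 F2=0 -> F1&~F2 -> 0
  row 6 [0110]: F1=0 F2=0 -> F1&~F2 -> 0
  row 7 [0111]: F1=0 F2=0 -> F1&~F2 -> 0
  row 8 [1000]: F1=1 F2=0 -> F1&~F2 -> 1
  row 9 [1001]: F1=1 F2=0 -> F1&~F2 -> 1
  row 10 [1010]: F1=1 F2=0 -> F1&~F2 -> 1
  row 11 [1011]: F1=1 F2=0 -> F1&~F2 -> 1
  row 12 [1100]: F1=0 F2=0 -> F1&~F2 -> 0
  row 13 [1101]: F1=0 F2=0 -> F1&~F2 -> 0
  row 14 [1110]: F1=0 F2=0 -> F1&~F2 -> 0
  row 15 [1111]: F1=0 F2=0 -> F1&~F2 -> 0
Full result column, 4 rows per line (u,v fixed per line; w,z runs 00..11 left to right):
  rows 0-3 [u,v=00]: 1111  = hex F
  rows 4-7 [u,v=01]: 0000  = hex 0
  rows 8-11 [u,v=10]: 1111  = hex F
  rows 12-15 [u,v=11]: 0000  = hex 0
Counterexample vector (row 0 .. row 15) = 1111000011110000
Output column grouped in 4s = 1111 0000 1111 0000 = 0xF0F0
Convert to decimal digit by digit (value = value*16 + digit):
  F -> 15
  15*16 + 0 = 240
  240*16 + 15 (F) = 3855
  3855*16 + 0 = 61680
Decimal = 61680

61680
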